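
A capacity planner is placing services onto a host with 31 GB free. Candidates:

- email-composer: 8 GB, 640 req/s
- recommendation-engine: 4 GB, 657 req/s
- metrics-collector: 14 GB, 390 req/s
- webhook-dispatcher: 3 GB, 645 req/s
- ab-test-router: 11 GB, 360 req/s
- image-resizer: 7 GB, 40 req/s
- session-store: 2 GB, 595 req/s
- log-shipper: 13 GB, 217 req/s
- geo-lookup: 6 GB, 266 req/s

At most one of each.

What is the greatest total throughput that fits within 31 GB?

2927

Ranking by ratio (throughput/GB): session-store 297.50, webhook-dispatcher 215.00, recommendation-engine 164.25.
Taking the top-ratio services first gives email-composer + recommendation-engine + webhook-dispatcher + image-resizer + session-store + geo-lookup for 2843 (30 GB).
Dropping image-resizer and geo-lookup frees 13 GB; slotting in metrics-collector (14 GB) lifts the total to 2927 at 31 GB.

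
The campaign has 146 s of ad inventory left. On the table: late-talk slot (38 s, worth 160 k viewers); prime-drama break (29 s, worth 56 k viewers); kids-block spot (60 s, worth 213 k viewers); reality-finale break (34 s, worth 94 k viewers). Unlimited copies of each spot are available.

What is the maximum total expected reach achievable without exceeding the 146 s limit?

3×late-talk slot + prime-drama break uses 143 of the 146 s and totals 536.

536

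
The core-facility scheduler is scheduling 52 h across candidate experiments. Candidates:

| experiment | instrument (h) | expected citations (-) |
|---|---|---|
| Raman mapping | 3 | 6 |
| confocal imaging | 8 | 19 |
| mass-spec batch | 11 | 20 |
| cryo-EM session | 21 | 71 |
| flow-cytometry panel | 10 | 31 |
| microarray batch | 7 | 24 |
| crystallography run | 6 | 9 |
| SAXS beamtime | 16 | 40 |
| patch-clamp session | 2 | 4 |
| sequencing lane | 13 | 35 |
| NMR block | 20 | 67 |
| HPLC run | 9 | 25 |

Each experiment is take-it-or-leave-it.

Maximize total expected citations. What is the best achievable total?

169

Ranking by ratio (expected citations/h): microarray batch 3.43, cryo-EM session 3.38, NMR block 3.35.
Taking the top-ratio experiments first gives Raman mapping + cryo-EM session + microarray batch + NMR block for 168 (51 h).
Dropping Raman mapping and microarray batch frees 10 h; slotting in flow-cytometry panel (10 h) lifts the total to 169 at 51 h.
That's the maximum — no swap from here does better than 169.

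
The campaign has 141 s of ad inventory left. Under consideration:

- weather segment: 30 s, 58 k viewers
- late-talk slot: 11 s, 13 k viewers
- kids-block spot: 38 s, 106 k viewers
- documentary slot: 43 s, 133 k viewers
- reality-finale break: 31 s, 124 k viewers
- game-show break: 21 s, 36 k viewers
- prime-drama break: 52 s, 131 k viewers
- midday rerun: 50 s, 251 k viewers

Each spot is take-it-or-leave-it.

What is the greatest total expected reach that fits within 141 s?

The ratio ordering already packs tightly: late-talk slot + documentary slot + reality-finale break + midday rerun, 135 s, 521.
The closest alternative, kids-block spot + reality-finale break + game-show break + midday rerun, reaches only 517.

521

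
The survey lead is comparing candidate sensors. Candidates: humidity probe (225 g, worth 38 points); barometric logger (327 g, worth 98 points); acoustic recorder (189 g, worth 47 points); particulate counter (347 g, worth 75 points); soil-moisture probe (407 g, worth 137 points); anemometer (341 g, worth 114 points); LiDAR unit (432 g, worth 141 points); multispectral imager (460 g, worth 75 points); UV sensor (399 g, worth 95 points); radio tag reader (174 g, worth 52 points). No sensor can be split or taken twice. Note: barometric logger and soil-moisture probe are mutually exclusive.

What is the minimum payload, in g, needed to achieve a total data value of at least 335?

1100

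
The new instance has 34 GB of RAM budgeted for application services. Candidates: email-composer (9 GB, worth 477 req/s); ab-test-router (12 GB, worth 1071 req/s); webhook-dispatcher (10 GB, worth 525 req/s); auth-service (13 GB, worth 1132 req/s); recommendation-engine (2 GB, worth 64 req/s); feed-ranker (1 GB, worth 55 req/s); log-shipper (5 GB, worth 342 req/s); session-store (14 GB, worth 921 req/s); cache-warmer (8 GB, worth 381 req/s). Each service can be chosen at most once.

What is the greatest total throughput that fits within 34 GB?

2680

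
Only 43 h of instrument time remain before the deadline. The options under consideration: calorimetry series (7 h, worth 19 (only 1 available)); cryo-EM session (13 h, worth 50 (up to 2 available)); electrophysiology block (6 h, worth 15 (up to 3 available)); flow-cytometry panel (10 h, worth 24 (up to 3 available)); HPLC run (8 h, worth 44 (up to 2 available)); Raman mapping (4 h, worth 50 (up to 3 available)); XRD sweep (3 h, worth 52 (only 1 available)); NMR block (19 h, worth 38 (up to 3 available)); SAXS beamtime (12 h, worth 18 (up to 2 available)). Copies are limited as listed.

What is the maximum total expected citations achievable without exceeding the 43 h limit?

320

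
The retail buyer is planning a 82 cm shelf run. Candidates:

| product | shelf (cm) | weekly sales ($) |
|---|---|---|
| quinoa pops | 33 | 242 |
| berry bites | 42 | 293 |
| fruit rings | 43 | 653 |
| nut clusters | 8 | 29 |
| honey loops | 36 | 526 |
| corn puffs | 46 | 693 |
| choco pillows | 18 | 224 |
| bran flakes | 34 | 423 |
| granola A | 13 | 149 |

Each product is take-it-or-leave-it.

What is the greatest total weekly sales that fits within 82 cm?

1219

Ranking by ratio (weekly sales/cm): fruit rings 15.19, corn puffs 15.07, honey loops 14.61, choco pillows 12.44.
Taking the top-ratio products first gives fruit rings + honey loops for 1179 (79 cm).
Dropping fruit rings frees 43 cm; slotting in corn puffs (46 cm) lifts the total to 1219 at 82 cm.
No other feasible combination exceeds 1219.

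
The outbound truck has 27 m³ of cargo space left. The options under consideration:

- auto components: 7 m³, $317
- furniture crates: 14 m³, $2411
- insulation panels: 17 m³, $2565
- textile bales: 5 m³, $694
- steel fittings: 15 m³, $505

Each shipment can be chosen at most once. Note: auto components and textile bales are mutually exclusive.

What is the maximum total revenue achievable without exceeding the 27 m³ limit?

3259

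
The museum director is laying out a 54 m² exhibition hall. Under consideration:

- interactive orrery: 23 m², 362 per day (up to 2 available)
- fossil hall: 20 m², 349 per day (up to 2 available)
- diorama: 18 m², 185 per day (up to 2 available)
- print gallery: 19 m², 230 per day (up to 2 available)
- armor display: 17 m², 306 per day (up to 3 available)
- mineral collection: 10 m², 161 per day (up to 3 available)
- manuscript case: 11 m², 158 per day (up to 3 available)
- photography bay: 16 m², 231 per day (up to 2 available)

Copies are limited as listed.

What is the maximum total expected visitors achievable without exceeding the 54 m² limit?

Density check — armor display 18.00, fossil hall 17.45, mineral collection 16.10, interactive orrery 15.74 are the best per m².
A density-first pass picks 3×armor display — 918 at 51 m².
The 17 m² tied up in armor display is better spent on fossil hall — total rises to 961 (54 m²).
That's the maximum — no swap from here does better than 961.

961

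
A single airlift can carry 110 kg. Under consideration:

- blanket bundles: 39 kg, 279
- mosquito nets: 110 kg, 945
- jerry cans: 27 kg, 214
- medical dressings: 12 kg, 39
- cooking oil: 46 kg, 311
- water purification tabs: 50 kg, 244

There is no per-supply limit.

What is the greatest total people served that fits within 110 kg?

945

The ratio ordering already packs tightly: mosquito nets, 110 kg, 945.
That's the maximum — no swap from here does better than 945.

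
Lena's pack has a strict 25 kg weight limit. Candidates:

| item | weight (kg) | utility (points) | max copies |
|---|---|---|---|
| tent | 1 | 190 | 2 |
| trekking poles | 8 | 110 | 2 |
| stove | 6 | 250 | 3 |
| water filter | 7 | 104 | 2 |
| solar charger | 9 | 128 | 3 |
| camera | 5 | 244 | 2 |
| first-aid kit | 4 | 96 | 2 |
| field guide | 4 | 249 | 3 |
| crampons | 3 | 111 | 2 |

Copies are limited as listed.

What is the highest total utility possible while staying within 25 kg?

The ratio heuristic lands on 2×tent + 2×camera + 3×field guide (1615) but leaves 1 kg idle.
The 5 kg tied up in camera is better spent on stove — total rises to 1621 (25 kg).
No other feasible combination exceeds 1621.

1621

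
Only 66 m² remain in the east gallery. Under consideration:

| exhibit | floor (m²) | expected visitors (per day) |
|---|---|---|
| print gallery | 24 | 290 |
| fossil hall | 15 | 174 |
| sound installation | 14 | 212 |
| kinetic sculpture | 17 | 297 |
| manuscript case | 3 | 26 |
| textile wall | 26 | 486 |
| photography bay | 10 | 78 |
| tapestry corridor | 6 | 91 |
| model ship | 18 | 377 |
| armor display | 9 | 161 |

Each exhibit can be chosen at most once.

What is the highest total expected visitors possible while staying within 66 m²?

1186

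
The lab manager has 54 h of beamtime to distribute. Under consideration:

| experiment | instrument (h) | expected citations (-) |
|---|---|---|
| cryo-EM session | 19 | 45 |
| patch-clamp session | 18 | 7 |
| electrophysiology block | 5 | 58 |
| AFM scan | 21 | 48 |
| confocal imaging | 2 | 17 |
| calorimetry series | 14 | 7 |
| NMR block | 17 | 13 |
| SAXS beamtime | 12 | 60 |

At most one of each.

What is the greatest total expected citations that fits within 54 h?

190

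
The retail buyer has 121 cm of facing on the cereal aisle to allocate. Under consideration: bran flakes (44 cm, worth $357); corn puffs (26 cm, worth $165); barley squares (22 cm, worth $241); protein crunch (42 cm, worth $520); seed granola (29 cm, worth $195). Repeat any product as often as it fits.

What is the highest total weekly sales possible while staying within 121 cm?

The ratio ordering already packs tightly: barley squares + 2×protein crunch, 106 cm, 1281.
The spare 15 cm is too small for any remaining product, and no exchange beats 1281.

1281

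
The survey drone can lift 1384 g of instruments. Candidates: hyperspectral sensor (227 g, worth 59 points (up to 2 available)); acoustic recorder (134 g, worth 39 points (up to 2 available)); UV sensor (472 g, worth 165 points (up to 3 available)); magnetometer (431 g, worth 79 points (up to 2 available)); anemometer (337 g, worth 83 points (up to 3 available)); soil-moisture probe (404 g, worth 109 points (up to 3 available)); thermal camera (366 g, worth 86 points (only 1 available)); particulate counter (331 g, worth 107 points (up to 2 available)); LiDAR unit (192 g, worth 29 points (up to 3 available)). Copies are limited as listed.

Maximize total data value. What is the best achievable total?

The ratio heuristic lands on 2×UV sensor + particulate counter (437) but leaves 109 g idle.
Replace particulate counter with soil-moisture probe: the trade gains 2 net, giving 439 at 1348 g.
That's the maximum — no swap from here does better than 439.

439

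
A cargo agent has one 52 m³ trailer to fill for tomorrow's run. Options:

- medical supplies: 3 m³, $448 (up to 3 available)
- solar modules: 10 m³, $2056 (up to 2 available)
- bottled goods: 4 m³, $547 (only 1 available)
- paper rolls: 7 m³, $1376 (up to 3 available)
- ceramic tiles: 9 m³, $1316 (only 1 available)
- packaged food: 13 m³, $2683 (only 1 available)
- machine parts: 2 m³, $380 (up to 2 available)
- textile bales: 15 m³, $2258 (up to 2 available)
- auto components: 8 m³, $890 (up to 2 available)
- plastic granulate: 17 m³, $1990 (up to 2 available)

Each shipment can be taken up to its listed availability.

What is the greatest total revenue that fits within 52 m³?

A density-first pass picks 2×solar modules + 2×paper rolls + packaged food + 2×machine parts — 10307 at 51 m³.
Dropping machine parts frees 2 m³; slotting in medical supplies (3 m³) lifts the total to 10375 at 52 m³.
No other feasible combination exceeds 10375.

10375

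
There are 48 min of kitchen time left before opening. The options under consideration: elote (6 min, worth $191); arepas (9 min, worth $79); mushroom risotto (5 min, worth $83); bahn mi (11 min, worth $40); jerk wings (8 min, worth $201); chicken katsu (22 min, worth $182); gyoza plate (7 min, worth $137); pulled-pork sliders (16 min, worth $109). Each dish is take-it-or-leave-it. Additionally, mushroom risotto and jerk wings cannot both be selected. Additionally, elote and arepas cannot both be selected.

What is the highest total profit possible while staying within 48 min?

711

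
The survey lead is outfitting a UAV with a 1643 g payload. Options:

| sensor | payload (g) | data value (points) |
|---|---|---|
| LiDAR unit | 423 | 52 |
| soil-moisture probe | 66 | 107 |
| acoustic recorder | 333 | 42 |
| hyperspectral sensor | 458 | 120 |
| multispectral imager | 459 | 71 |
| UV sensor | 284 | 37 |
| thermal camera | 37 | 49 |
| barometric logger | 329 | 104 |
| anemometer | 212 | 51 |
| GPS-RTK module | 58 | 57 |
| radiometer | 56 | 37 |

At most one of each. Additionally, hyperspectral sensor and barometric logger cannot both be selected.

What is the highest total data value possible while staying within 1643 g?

529

Soil-moisture probe + hyperspectral sensor + multispectral imager + UV sensor + thermal camera + anemometer + GPS-RTK module + radiometer uses 1630 of the 1643 g and totals 529.
The spare 13 g is too small for any remaining sensor, and no feasible exchange beats 529.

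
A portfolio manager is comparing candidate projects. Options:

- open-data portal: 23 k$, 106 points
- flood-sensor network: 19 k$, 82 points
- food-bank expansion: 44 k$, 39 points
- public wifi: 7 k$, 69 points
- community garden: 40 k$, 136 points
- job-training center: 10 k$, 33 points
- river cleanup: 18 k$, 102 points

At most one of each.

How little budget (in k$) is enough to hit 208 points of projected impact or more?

Minimise k$ subject to total projected impact ≥ 208.
open-data portal + public wifi + job-training center: 208 projected impact at 40 k$.
Below 40 k$ the best achievable stays under 208.

40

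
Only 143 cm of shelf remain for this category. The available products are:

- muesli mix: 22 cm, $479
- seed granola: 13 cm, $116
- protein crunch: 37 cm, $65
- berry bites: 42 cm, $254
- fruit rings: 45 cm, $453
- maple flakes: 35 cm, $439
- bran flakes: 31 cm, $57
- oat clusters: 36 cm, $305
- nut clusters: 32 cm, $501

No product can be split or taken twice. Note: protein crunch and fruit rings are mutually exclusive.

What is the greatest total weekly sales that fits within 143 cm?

Taking muesli mix + fruit rings + maple flakes + nut clusters: 134 cm used, 1872 in weekly sales.
The closest alternative, muesli mix + seed granola + maple flakes + oat clusters + nut clusters, reaches only 1840.

1872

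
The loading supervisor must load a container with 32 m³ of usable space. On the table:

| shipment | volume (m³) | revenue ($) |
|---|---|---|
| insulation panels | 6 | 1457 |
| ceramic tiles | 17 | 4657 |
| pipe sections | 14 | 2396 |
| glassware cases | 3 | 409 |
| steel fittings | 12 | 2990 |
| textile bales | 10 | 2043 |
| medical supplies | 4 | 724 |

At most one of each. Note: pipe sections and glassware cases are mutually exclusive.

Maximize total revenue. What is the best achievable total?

8056

Ranking by ratio (revenue/m³): ceramic tiles 273.94, steel fittings 249.17, insulation panels 242.83, textile bales 204.30.
Best packing: ceramic tiles + glassware cases + steel fittings — 32 m³, 8056 total.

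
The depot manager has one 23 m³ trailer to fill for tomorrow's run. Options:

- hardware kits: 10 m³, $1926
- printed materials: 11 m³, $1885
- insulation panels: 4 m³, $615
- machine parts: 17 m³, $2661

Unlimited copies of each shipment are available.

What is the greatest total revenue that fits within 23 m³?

Density check — hardware kits 192.60, printed materials 171.36, machine parts 156.53 are the best per m³.
The ratio ordering already packs tightly: 2×hardware kits, 20 m³, 3852.
Every other selection either busts 23 m³ or fails to beat 3852.

3852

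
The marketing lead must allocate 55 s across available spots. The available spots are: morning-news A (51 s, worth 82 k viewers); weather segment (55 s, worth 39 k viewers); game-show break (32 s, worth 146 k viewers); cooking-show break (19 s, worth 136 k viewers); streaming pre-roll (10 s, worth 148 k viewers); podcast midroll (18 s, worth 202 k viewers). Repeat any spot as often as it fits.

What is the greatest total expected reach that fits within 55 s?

Best packing: 5×streaming pre-roll — 50 s, 740 total.
The spare 5 s is too small for any remaining spot, and no exchange beats 740.

740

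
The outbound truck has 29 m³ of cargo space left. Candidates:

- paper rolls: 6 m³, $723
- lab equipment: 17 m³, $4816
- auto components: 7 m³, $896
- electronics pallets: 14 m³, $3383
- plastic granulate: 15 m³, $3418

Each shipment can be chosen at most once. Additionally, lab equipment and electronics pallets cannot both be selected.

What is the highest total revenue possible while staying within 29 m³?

By revenue per m³: lab equipment 283.29, electronics pallets 241.64, plastic granulate 227.87 lead.
Filling by ratio: lab equipment + auto components for 5712, with 5 m³ left unused.
The 24 m³ tied up in lab equipment and auto components is better spent on electronics pallets + plastic granulate — total rises to 6801 (29 m³).
Runner-up lab equipment + auto components tops out at 5712.

6801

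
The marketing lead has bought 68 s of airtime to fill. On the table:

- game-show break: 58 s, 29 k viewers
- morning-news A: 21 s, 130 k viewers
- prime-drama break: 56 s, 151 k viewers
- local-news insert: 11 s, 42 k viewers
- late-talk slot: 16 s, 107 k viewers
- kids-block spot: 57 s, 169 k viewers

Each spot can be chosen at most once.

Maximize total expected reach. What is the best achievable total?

279

Best packing: morning-news A + local-news insert + late-talk slot — 48 s, 279 total.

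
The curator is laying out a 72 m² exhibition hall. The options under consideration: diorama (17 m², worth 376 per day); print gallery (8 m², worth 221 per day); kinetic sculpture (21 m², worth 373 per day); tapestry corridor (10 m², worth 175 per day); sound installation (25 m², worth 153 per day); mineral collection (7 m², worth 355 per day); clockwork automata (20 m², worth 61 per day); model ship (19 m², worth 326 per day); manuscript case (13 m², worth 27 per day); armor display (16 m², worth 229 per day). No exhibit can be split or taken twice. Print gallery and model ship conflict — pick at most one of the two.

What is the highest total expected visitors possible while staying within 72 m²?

1554

Density check — mineral collection 50.71, print gallery 27.62, diorama 22.12, kinetic sculpture 17.76 are the best per m².
A density-first pass picks diorama + print gallery + kinetic sculpture + tapestry corridor + mineral collection — 1500 at 63 m².
The 10 m² tied up in tapestry corridor is better spent on armor display — total rises to 1554 (69 m²).
Every other selection either busts 72 m² or breaks a pairing rule or fails to beat 1554.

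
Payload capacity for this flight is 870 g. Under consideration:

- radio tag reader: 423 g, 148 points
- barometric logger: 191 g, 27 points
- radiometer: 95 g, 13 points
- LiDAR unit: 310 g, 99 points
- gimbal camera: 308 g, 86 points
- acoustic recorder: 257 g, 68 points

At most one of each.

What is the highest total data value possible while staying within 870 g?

260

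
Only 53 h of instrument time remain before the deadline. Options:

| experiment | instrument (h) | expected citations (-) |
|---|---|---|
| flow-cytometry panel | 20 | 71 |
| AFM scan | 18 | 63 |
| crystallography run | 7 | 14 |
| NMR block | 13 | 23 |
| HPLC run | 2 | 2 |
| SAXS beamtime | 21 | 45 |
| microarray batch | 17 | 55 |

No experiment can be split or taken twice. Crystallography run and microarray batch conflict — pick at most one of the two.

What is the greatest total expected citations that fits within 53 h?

Filling by ratio: flow-cytometry panel + AFM scan + crystallography run + HPLC run for 150, with 6 h left unused.
The 7 h tied up in crystallography run is better spent on NMR block — total rises to 159 (53 h).
The closest alternative, flow-cytometry panel + AFM scan + NMR block, reaches only 157.

159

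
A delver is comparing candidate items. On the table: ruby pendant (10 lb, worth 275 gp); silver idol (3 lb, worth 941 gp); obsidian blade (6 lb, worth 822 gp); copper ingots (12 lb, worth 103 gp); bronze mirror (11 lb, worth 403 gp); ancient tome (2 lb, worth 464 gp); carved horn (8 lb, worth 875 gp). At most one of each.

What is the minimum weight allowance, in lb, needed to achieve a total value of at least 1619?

9

Look for the lowest-weight combination reaching 1619.
Taking silver idol + obsidian blade gives 1763 (≥ 1619) for 9 lb.
Below 9 lb the best achievable stays under 1619.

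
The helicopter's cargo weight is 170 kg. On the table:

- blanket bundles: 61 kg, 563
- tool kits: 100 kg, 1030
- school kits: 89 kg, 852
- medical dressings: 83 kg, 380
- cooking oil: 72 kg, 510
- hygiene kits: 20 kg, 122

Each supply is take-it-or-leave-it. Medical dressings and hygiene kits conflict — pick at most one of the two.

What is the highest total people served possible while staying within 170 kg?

The ratio ordering already packs tightly: blanket bundles + tool kits, 161 kg, 1593.
An exhaustive check of the 64 subsets confirms 1593.

1593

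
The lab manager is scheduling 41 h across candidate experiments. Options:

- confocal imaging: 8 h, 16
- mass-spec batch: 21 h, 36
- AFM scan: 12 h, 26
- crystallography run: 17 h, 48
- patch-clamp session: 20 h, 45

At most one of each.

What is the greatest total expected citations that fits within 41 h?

93

Density check — crystallography run 2.82, patch-clamp session 2.25, AFM scan 2.17 are the best per h.
Crystallography run + patch-clamp session uses 37 of the 41 h and totals 93.
Next best is confocal imaging + AFM scan + crystallography run at 90 (37 h) — short by 3.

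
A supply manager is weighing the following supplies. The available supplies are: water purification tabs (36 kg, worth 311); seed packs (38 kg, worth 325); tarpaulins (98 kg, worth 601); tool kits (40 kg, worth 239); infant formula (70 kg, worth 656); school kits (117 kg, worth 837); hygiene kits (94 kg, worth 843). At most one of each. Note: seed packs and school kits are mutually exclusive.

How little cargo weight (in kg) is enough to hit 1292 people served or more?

144

Look for the lowest-cargo combination reaching 1292.
Taking water purification tabs + seed packs + infant formula gives 1292 (≥ 1292) for 144 kg.
Any bundle with less than 144 kg falls short of 1292.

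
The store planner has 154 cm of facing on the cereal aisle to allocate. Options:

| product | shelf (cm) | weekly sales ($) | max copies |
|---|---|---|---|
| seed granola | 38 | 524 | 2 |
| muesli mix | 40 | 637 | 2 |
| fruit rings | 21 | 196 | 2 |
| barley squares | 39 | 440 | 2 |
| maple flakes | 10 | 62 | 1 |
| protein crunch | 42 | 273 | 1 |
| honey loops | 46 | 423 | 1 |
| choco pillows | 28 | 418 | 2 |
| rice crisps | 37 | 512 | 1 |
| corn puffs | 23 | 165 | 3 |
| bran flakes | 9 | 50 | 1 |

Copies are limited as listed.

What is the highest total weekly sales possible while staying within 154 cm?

2254

Density check — muesli mix 15.93, choco pillows 14.93, rice crisps 13.84, seed granola 13.79 are the best per cm.
Taking the top-ratio products first gives 2×muesli mix + maple flakes + 2×choco pillows for 2172 (146 cm).
Replace maple flakes and choco pillows with rice crisps + bran flakes: the trade gains 82 net, giving 2254 at 154 cm.
No other feasible combination exceeds 2254.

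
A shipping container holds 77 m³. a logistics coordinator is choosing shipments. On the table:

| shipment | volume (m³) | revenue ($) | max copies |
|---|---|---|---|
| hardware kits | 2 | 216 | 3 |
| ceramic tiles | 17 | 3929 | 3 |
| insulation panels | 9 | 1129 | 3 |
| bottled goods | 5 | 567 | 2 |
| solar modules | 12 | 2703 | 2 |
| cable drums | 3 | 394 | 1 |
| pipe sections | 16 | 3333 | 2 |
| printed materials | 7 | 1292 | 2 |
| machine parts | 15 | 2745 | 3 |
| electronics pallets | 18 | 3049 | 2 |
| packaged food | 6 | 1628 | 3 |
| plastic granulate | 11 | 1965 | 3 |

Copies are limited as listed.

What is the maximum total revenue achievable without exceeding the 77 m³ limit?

18148

Taking the top-ratio shipments first gives 3×ceramic tiles + printed materials + 3×packaged food for 17963 (76 m³).
Replace ceramic tiles and printed materials with 2×solar modules: the trade gains 185 net, giving 18148 at 76 m³.
That's the maximum — no swap from here does better than 18148.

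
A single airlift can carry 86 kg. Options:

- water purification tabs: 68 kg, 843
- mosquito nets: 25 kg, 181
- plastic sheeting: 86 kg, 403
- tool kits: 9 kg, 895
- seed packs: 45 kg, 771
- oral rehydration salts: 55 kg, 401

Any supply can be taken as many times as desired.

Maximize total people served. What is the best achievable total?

8055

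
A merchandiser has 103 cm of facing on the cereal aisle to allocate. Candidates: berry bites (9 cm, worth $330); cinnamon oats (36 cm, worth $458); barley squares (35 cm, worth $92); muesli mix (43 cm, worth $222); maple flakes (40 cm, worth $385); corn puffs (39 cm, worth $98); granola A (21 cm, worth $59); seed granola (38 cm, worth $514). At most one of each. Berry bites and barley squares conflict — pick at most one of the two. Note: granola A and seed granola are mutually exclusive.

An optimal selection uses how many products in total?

3

The maximum weekly sales within 103 cm is 1302.
For example berry bites + cinnamon oats + seed granola achieves it, using 83 cm.
Every optimal selection uses 3 products.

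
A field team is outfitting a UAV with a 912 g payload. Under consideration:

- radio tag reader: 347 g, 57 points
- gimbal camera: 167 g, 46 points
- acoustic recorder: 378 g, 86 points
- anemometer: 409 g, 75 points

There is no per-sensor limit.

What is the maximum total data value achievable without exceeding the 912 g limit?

230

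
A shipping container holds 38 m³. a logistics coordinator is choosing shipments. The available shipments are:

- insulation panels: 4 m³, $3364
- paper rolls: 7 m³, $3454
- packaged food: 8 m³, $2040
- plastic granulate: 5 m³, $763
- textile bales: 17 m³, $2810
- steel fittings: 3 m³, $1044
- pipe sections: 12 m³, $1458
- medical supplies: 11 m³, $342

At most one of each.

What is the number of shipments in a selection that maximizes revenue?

4

Optimal total is 11668.
For example insulation panels + paper rolls + packaged food + textile bales achieves it, using 36 m³.
Any selection reaching 11668 contains exactly 4 shipments.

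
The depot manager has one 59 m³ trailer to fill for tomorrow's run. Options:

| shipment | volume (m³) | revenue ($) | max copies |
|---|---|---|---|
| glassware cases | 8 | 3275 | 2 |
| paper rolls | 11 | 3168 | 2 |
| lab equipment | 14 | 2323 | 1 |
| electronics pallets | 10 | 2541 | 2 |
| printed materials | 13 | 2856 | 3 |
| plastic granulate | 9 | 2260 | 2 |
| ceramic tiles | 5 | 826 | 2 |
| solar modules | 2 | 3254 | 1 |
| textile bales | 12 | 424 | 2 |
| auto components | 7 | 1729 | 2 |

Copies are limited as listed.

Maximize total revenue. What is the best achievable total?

Best packing: 2×glassware cases + 2×paper rolls + electronics pallets + plastic granulate + solar modules — 59 m³, 20941 total.
That's the maximum — no swap from here does better than 20941.

20941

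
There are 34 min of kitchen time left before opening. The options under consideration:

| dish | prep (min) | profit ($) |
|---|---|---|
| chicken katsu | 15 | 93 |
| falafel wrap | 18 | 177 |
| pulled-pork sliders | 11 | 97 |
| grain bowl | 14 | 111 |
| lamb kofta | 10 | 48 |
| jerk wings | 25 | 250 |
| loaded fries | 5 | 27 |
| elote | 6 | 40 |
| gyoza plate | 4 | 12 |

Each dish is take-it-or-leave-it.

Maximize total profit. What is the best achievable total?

Greedy by ratio would take jerk wings + elote: 31 min used, total 290.
A better packing is falafel wrap + pulled-pork sliders + loaded fries: 34 min, total 301.
Runner-up jerk wings + elote tops out at 290.

301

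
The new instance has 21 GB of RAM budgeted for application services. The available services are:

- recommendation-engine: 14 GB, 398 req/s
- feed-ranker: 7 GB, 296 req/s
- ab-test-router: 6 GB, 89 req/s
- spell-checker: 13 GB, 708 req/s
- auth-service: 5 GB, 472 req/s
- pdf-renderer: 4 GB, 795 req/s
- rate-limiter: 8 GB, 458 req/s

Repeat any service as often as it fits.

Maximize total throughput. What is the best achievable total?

By throughput per GB: pdf-renderer 198.75, auth-service 94.40, rate-limiter 57.25, spell-checker 54.46 lead.
Taking 5×pdf-renderer: 20 GB used, 3975 in throughput.
No other feasible combination exceeds 3975.

3975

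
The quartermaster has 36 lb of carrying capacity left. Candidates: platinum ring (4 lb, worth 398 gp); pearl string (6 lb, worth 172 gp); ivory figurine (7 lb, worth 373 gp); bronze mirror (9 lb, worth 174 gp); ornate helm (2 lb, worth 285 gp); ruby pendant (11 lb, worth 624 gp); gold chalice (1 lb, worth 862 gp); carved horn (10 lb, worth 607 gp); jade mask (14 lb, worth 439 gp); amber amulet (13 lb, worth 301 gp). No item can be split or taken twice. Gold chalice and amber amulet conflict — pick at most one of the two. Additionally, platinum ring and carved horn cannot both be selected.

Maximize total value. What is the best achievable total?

Taking ivory figurine + ornate helm + ruby pendant + gold chalice + carved horn: 31 lb used, 2751 in value.

2751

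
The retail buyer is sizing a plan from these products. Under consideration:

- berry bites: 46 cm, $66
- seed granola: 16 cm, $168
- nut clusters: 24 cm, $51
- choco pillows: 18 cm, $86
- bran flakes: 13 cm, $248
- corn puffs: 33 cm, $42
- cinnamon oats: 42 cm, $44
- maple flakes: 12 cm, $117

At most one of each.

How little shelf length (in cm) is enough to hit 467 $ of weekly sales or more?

41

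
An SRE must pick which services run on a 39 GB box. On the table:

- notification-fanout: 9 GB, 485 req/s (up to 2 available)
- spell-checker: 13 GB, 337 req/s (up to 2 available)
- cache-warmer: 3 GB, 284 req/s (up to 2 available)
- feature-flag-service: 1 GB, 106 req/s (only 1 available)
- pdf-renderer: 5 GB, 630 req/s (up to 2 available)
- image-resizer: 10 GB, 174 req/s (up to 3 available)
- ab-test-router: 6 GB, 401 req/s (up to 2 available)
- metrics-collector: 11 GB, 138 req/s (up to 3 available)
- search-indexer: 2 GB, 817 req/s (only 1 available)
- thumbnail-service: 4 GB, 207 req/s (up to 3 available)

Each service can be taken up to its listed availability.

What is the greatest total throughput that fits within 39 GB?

3967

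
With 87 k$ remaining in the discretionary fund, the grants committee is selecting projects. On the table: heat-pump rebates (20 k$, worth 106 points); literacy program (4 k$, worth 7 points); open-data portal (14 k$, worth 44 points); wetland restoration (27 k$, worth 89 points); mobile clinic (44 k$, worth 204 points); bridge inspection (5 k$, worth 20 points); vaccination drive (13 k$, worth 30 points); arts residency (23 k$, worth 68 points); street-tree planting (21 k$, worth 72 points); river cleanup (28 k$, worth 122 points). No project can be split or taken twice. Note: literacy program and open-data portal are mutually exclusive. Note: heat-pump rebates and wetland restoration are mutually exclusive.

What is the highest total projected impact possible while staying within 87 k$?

382

Best packing: heat-pump rebates + mobile clinic + street-tree planting — 85 k$, 382 total.
Runner-up heat-pump rebates + mobile clinic + arts residency tops out at 378.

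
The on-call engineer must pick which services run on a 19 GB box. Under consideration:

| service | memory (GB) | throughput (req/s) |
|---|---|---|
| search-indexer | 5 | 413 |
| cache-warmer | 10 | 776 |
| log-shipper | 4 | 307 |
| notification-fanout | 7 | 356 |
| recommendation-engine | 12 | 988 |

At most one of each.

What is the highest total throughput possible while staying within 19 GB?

1496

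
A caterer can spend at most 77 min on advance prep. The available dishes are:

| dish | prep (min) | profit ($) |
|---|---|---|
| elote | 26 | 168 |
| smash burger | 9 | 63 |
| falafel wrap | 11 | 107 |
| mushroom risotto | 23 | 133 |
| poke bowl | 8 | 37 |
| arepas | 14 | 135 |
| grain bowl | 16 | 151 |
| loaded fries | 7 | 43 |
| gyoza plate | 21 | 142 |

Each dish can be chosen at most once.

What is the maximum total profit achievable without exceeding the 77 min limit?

624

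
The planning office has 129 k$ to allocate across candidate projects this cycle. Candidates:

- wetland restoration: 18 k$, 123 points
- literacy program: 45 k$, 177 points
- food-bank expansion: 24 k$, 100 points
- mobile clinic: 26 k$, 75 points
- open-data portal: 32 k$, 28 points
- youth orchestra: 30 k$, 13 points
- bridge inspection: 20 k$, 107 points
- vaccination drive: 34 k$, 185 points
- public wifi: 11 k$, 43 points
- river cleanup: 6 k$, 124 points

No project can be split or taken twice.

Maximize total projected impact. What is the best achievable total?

Ranking by ratio (projected impact/k$): river cleanup 20.67, wetland restoration 6.83, vaccination drive 5.44.
A density-first pass picks wetland restoration + food-bank expansion + bridge inspection + vaccination drive + public wifi + river cleanup — 682 at 113 k$.
The 35 k$ tied up in food-bank expansion and public wifi is better spent on literacy program — total rises to 716 (123 k$).
Nothing else within 129 k$ beats 716.

716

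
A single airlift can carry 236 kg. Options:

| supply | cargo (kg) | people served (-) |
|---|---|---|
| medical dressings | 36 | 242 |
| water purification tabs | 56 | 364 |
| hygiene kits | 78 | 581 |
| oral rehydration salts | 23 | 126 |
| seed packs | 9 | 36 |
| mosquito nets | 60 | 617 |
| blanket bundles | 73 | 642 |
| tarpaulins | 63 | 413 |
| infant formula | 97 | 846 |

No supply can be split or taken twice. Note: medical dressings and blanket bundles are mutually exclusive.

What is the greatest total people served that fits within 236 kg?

Ranking by ratio (people served/kg): mosquito nets 10.28, blanket bundles 8.79, infant formula 8.72, hygiene kits 7.45.
Best packing: mosquito nets + blanket bundles + infant formula — 230 kg, 2105 total.

2105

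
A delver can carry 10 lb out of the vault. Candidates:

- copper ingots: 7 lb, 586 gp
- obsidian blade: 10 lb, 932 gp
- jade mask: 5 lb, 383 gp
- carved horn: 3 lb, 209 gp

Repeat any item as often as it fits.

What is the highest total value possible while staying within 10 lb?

Ranking by ratio (value/lb): obsidian blade 93.20, copper ingots 83.71, jade mask 76.60.
The ratio ordering already packs tightly: obsidian blade, 10 lb, 932.
No other feasible combination exceeds 932.

932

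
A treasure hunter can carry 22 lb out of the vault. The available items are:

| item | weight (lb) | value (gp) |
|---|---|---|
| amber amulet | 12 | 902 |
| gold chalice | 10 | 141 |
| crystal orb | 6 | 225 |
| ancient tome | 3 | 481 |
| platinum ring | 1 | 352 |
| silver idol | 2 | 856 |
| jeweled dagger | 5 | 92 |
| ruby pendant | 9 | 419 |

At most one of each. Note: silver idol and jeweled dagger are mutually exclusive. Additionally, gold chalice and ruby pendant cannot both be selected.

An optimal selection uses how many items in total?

4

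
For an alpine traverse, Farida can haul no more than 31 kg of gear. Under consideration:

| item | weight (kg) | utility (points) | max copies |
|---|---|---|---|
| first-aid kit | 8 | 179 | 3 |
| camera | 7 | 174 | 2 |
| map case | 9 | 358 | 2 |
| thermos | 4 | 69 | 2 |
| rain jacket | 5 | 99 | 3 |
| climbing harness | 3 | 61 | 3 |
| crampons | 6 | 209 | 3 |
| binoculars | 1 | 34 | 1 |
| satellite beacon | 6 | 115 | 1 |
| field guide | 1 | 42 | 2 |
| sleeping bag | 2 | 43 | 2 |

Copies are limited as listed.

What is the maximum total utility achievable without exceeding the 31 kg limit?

1176

Taking the top-ratio items first gives 2×map case + crampons + binoculars + 2×field guide + 2×sleeping bag for 1129 (31 kg).
The 6 kg tied up in binoculars and field guide and 2×sleeping bag is better spent on crampons — total rises to 1176 (31 kg).
Every other selection either busts 31 kg or exceeds an availability limit or fails to beat 1176.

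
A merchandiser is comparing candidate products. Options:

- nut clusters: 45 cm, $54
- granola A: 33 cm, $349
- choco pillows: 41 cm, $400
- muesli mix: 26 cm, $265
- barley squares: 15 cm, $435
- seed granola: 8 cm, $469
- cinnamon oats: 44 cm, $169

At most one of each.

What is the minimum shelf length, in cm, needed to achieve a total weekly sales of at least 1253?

56

Minimise cm subject to total weekly sales ≥ 1253.
Taking granola A + barley squares + seed granola gives 1253 (≥ 1253) for 56 cm.
Any bundle with less than 56 cm falls short of 1253.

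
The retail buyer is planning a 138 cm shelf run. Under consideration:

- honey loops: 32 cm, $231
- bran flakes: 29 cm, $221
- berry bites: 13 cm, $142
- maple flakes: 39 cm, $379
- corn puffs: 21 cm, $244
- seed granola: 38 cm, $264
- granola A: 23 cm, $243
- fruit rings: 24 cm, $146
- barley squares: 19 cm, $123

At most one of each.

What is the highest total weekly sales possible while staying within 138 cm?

1272

A density-first pass picks bran flakes + berry bites + maple flakes + corn puffs + granola A — 1229 at 125 cm.
The 29 cm tied up in bran flakes is better spent on seed granola — total rises to 1272 (134 cm).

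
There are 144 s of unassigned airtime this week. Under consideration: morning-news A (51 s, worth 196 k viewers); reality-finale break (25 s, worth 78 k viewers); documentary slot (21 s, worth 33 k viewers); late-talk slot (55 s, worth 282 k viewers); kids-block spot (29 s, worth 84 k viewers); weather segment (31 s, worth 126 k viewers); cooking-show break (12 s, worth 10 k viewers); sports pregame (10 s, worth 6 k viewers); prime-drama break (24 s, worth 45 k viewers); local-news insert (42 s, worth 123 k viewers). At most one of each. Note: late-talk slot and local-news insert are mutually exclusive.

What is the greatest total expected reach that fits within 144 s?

The ratio ordering already packs tightly: morning-news A + late-talk slot + weather segment, 137 s, 604.
That's the maximum — no feasible swap from here does better than 604.

604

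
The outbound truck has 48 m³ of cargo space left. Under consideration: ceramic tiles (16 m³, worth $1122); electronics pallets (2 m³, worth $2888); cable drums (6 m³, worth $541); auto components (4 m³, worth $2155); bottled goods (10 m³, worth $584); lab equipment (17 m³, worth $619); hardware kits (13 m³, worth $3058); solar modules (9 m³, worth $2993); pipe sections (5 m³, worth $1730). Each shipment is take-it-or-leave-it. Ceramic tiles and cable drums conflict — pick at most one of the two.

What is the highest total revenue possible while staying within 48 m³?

Greedy by ratio would take electronics pallets + cable drums + auto components + hardware kits + solar modules + pipe sections: 39 m³ used, total 13365.
The 6 m³ tied up in cable drums is better spent on bottled goods — total rises to 13408 (43 m³).
The spare 5 m³ is too small for any remaining shipment, and no feasible exchange beats 13408.

13408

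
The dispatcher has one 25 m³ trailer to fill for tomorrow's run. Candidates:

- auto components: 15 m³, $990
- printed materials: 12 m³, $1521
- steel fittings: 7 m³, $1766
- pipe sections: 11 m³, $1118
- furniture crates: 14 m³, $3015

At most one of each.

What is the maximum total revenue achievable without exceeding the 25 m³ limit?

4781

Density check — steel fittings 252.29, furniture crates 215.36, printed materials 126.75 are the best per m³.
Taking steel fittings + furniture crates: 21 m³ used, 4781 in revenue.
The closest alternative, pipe sections + furniture crates, reaches only 4133.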